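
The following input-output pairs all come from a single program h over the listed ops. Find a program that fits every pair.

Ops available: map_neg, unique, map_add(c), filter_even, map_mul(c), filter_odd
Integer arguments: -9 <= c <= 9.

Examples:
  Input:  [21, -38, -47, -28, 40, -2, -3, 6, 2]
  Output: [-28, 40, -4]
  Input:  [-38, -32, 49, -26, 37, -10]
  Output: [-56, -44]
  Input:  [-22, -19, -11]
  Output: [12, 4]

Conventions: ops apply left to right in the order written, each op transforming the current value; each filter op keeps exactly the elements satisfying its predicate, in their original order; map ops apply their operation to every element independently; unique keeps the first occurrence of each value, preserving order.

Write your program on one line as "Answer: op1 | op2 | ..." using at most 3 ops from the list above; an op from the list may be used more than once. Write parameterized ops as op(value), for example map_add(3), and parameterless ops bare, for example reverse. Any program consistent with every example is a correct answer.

map_neg | map_add(-7) | filter_even

Check, running the answer program on each example:
  [21, -38, -47, -28, 40, -2, -3, 6, 2] -> [-21, 38, 47, 28, -40, 2, 3, -6, -2] -> [-28, 31, 40, 21, -47, -5, -4, -13, -9] -> [-28, 40, -4]
  [-38, -32, 49, -26, 37, -10] -> [38, 32, -49, 26, -37, 10] -> [31, 25, -56, 19, -44, 3] -> [-56, -44]
  [-22, -19, -11] -> [22, 19, 11] -> [15, 12, 4] -> [12, 4]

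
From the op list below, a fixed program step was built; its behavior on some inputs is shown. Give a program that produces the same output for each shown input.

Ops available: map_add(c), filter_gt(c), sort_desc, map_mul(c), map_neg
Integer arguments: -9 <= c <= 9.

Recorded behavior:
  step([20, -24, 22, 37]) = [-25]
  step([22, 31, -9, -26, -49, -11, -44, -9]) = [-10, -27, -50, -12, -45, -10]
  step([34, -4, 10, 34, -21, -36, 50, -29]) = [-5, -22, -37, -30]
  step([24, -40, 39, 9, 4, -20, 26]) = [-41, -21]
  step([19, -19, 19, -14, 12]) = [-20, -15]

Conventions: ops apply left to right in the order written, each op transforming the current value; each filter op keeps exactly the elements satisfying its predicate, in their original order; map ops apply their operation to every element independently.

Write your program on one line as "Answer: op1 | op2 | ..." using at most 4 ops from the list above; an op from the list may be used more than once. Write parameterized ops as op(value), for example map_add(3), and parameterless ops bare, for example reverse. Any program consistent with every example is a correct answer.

map_neg | map_add(1) | filter_gt(0) | map_neg

Check, running the answer program on each example:
  [20, -24, 22, 37] -> [-20, 24, -22, -37] -> [-19, 25, -21, -36] -> [25] -> [-25]
  [22, 31, -9, -26, -49, -11, -44, -9] -> [-22, -31, 9, 26, 49, 11, 44, 9] -> [-21, -30, 10, 27, 50, 12, 45, 10] -> [10, 27, 50, 12, 45, 10] -> [-10, -27, -50, -12, -45, -10]
  [34, -4, 10, 34, -21, -36, 50, -29] -> [-34, 4, -10, -34, 21, 36, -50, 29] -> [-33, 5, -9, -33, 22, 37, -49, 30] -> [5, 22, 37, 30] -> [-5, -22, -37, -30]
  [24, -40, 39, 9, 4, -20, 26] -> [-24, 40, -39, -9, -4, 20, -26] -> [-23, 41, -38, -8, -3, 21, -25] -> [41, 21] -> [-41, -21]
  [19, -19, 19, -14, 12] -> [-19, 19, -19, 14, -12] -> [-18, 20, -18, 15, -11] -> [20, 15] -> [-20, -15]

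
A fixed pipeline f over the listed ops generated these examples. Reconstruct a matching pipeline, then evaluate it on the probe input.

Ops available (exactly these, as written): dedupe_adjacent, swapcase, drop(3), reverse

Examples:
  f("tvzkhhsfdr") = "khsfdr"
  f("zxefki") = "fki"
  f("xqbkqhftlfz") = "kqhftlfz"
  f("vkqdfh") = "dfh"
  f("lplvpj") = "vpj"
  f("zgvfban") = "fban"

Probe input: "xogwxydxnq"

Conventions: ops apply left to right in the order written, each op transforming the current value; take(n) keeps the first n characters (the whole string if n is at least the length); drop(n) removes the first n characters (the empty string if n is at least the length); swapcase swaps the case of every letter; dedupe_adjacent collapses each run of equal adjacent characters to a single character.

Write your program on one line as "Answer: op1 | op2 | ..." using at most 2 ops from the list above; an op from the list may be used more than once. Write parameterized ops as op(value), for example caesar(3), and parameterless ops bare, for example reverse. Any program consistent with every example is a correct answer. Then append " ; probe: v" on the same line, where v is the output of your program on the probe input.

dedupe_adjacent | drop(3) ; probe: "wxydxnq"

Check, running the answer program on each example:
  "tvzkhhsfdr" -> "tvzkhsfdr" -> "khsfdr"
  "zxefki" -> "zxefki" -> "fki"
  "xqbkqhftlfz" -> "xqbkqhftlfz" -> "kqhftlfz"
  "vkqdfh" -> "vkqdfh" -> "dfh"
  "lplvpj" -> "lplvpj" -> "vpj"
  "zgvfban" -> "zgvfban" -> "fban"
  probe: "xogwxydxnq" -> "xogwxydxnq" -> "wxydxnq"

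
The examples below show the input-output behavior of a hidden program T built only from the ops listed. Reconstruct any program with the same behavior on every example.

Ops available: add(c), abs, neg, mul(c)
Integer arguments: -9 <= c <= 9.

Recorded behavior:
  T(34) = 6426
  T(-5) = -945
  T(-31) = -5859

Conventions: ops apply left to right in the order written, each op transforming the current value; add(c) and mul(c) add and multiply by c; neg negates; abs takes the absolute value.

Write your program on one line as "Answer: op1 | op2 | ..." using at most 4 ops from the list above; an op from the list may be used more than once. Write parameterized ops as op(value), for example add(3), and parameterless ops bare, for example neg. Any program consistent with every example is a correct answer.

mul(-3) | mul(-9) | mul(7)

Check, running the answer program on each example:
  34 -> -102 -> 918 -> 6426
  -5 -> 15 -> -135 -> -945
  -31 -> 93 -> -837 -> -5859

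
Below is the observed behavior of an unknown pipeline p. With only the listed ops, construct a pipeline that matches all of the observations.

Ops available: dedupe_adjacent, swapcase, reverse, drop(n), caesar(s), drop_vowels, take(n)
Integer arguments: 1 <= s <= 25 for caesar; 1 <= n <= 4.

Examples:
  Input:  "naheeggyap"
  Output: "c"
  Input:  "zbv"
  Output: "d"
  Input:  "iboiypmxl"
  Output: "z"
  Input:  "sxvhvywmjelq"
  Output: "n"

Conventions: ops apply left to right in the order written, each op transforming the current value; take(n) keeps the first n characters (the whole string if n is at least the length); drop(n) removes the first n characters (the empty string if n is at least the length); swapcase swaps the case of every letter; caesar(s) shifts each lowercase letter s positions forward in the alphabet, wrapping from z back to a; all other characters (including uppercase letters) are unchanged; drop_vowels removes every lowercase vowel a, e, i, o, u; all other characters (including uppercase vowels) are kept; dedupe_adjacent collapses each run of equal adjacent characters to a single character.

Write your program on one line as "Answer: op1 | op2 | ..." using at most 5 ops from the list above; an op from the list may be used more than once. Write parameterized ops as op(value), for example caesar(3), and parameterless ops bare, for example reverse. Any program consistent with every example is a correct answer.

caesar(2) | reverse | take(2) | drop(1)

Check, running the answer program on each example:
  "naheeggyap" -> "pcjggiiacr" -> "rcaiiggjcp" -> "rc" -> "c"
  "zbv" -> "bdx" -> "xdb" -> "xd" -> "d"
  "iboiypmxl" -> "kdqkarozn" -> "nzorakqdk" -> "nz" -> "z"
  "sxvhvywmjelq" -> "uzxjxayolgns" -> "sngloyaxjxzu" -> "sn" -> "n"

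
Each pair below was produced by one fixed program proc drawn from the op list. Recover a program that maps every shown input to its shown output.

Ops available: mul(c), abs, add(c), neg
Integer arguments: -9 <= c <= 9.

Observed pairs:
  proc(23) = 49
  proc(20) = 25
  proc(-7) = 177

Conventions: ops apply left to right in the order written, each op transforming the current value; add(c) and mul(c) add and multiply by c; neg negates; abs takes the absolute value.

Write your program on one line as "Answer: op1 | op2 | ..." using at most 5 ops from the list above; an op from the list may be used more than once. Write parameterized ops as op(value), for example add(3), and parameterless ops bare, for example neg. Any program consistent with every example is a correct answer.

add(-7) | add(-9) | mul(-8) | abs | add(-7)

Check, running the answer program on each example:
  23 -> 16 -> 7 -> -56 -> 56 -> 49
  20 -> 13 -> 4 -> -32 -> 32 -> 25
  -7 -> -14 -> -23 -> 184 -> 184 -> 177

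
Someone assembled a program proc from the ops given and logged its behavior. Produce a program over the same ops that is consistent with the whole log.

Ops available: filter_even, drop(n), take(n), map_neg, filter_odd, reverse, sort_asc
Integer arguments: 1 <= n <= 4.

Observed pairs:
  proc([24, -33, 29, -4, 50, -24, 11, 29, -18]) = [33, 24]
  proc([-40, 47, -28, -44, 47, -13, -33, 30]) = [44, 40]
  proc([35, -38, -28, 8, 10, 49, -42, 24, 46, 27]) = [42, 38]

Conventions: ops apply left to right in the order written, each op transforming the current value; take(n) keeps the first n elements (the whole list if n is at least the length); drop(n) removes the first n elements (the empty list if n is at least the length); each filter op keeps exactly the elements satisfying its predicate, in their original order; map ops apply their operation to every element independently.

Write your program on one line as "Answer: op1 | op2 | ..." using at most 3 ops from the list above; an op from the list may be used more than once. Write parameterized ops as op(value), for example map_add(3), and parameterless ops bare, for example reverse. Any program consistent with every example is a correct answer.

sort_asc | map_neg | take(2)

Check, running the answer program on each example:
  [24, -33, 29, -4, 50, -24, 11, 29, -18] -> [-33, -24, -18, -4, 11, 24, 29, 29, 50] -> [33, 24, 18, 4, -11, -24, -29, -29, -50] -> [33, 24]
  [-40, 47, -28, -44, 47, -13, -33, 30] -> [-44, -40, -33, -28, -13, 30, 47, 47] -> [44, 40, 33, 28, 13, -30, -47, -47] -> [44, 40]
  [35, -38, -28, 8, 10, 49, -42, 24, 46, 27] -> [-42, -38, -28, 8, 10, 24, 27, 35, 46, 49] -> [42, 38, 28, -8, -10, -24, -27, -35, -46, -49] -> [42, 38]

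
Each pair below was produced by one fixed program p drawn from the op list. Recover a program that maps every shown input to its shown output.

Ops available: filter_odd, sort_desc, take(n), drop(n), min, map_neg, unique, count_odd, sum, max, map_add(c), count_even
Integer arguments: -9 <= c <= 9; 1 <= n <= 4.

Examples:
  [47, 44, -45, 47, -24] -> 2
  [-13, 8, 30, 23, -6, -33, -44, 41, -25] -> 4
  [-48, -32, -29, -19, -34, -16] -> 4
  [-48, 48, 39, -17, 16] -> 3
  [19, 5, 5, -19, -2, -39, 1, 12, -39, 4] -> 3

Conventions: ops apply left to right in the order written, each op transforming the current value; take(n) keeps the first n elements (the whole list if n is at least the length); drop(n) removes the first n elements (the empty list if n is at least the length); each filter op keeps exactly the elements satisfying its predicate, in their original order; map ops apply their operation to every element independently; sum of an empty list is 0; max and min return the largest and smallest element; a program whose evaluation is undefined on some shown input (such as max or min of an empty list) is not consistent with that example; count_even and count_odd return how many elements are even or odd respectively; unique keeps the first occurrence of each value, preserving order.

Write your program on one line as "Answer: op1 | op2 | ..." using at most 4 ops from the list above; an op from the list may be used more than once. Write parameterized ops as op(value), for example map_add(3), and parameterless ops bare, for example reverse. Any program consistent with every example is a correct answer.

map_add(-8) | map_add(5) | count_odd

Check, running the answer program on each example:
  [47, 44, -45, 47, -24] -> [39, 36, -53, 39, -32] -> [44, 41, -48, 44, -27] -> 2
  [-13, 8, 30, 23, -6, -33, -44, 41, -25] -> [-21, 0, 22, 15, -14, -41, -52, 33, -33] -> [-16, 5, 27, 20, -9, -36, -47, 38, -28] -> 4
  [-48, -32, -29, -19, -34, -16] -> [-56, -40, -37, -27, -42, -24] -> [-51, -35, -32, -22, -37, -19] -> 4
  [-48, 48, 39, -17, 16] -> [-56, 40, 31, -25, 8] -> [-51, 45, 36, -20, 13] -> 3
  [19, 5, 5, -19, -2, -39, 1, 12, -39, 4] -> [11, -3, -3, -27, -10, -47, -7, 4, -47, -4] -> [16, 2, 2, -22, -5, -42, -2, 9, -42, 1] -> 3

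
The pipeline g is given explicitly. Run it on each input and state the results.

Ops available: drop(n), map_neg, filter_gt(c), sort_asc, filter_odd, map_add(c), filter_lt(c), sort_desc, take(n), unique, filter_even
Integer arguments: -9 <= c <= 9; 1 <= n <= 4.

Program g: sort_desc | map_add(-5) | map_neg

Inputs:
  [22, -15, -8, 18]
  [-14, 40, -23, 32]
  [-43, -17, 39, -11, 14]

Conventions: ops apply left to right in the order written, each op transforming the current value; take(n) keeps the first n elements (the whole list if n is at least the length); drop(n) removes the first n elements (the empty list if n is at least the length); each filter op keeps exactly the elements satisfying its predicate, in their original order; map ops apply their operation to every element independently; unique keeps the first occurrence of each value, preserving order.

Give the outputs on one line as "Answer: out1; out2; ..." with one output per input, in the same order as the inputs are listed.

Execution, op by op:
  [22, -15, -8, 18] -> [22, 18, -8, -15] -> [17, 13, -13, -20] -> [-17, -13, 13, 20]
  [-14, 40, -23, 32] -> [40, 32, -14, -23] -> [35, 27, -19, -28] -> [-35, -27, 19, 28]
  [-43, -17, 39, -11, 14] -> [39, 14, -11, -17, -43] -> [34, 9, -16, -22, -48] -> [-34, -9, 16, 22, 48]

[-17, -13, 13, 20]; [-35, -27, 19, 28]; [-34, -9, 16, 22, 48]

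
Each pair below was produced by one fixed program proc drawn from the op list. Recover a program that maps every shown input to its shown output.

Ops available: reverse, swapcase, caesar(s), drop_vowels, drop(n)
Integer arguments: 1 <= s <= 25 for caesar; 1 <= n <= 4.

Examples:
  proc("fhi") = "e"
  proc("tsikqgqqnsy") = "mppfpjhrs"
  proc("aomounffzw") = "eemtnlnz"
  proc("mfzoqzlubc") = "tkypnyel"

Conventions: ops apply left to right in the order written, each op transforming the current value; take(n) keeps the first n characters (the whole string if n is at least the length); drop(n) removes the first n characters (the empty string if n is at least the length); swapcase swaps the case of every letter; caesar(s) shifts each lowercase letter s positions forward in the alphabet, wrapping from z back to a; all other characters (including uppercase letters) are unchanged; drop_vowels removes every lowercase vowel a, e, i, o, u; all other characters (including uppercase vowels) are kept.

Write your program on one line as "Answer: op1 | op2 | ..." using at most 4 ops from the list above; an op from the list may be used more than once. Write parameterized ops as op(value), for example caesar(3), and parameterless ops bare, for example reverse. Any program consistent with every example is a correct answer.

reverse | drop(2) | caesar(25)

Check, running the answer program on each example:
  "fhi" -> "ihf" -> "f" -> "e"
  "tsikqgqqnsy" -> "ysnqqgqkist" -> "nqqgqkist" -> "mppfpjhrs"
  "aomounffzw" -> "wzffnuomoa" -> "ffnuomoa" -> "eemtnlnz"
  "mfzoqzlubc" -> "cbulzqozfm" -> "ulzqozfm" -> "tkypnyel"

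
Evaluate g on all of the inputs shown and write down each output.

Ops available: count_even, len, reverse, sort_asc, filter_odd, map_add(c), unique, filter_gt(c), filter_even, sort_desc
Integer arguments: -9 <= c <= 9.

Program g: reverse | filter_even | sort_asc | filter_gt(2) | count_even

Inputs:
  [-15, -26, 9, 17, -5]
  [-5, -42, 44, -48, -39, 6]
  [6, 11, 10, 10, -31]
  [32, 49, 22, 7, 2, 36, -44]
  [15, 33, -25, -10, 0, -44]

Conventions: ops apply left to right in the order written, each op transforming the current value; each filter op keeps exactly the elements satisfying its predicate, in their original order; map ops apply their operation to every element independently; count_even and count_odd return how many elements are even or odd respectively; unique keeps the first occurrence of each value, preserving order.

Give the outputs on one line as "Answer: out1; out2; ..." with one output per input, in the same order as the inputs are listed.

0; 2; 3; 3; 0

Execution, op by op:
  [-15, -26, 9, 17, -5] -> [-5, 17, 9, -26, -15] -> [-26] -> [-26] -> [] -> 0
  [-5, -42, 44, -48, -39, 6] -> [6, -39, -48, 44, -42, -5] -> [6, -48, 44, -42] -> [-48, -42, 6, 44] -> [6, 44] -> 2
  [6, 11, 10, 10, -31] -> [-31, 10, 10, 11, 6] -> [10, 10, 6] -> [6, 10, 10] -> [6, 10, 10] -> 3
  [32, 49, 22, 7, 2, 36, -44] -> [-44, 36, 2, 7, 22, 49, 32] -> [-44, 36, 2, 22, 32] -> [-44, 2, 22, 32, 36] -> [22, 32, 36] -> 3
  [15, 33, -25, -10, 0, -44] -> [-44, 0, -10, -25, 33, 15] -> [-44, 0, -10] -> [-44, -10, 0] -> [] -> 0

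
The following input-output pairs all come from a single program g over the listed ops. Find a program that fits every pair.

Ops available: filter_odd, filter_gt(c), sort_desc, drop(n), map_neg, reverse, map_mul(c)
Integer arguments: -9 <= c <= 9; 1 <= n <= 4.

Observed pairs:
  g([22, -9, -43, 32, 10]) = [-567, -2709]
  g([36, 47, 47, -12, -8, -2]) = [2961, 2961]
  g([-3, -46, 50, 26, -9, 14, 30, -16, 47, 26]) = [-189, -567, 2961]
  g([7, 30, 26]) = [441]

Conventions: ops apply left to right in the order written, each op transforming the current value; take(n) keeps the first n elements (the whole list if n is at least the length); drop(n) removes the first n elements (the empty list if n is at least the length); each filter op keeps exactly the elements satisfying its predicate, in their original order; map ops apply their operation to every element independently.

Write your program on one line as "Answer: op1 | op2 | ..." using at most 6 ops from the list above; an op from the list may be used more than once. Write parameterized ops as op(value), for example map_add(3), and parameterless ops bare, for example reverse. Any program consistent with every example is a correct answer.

map_neg | map_mul(-9) | filter_odd | map_mul(-7) | map_neg

Check, running the answer program on each example:
  [22, -9, -43, 32, 10] -> [-22, 9, 43, -32, -10] -> [198, -81, -387, 288, 90] -> [-81, -387] -> [567, 2709] -> [-567, -2709]
  [36, 47, 47, -12, -8, -2] -> [-36, -47, -47, 12, 8, 2] -> [324, 423, 423, -108, -72, -18] -> [423, 423] -> [-2961, -2961] -> [2961, 2961]
  [-3, -46, 50, 26, -9, 14, 30, -16, 47, 26] -> [3, 46, -50, -26, 9, -14, -30, 16, -47, -26] -> [-27, -414, 450, 234, -81, 126, 270, -144, 423, 234] -> [-27, -81, 423] -> [189, 567, -2961] -> [-189, -567, 2961]
  [7, 30, 26] -> [-7, -30, -26] -> [63, 270, 234] -> [63] -> [-441] -> [441]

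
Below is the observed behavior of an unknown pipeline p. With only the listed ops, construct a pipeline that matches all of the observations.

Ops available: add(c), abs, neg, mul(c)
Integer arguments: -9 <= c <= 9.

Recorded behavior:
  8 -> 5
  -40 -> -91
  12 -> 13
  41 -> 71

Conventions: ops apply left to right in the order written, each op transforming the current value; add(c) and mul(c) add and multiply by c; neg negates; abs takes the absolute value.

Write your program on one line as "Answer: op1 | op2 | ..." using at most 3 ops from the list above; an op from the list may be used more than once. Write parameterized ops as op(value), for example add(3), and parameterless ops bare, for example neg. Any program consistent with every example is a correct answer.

add(-2) | mul(2) | add(-7)

Check, running the answer program on each example:
  8 -> 6 -> 12 -> 5
  -40 -> -42 -> -84 -> -91
  12 -> 10 -> 20 -> 13
  41 -> 39 -> 78 -> 71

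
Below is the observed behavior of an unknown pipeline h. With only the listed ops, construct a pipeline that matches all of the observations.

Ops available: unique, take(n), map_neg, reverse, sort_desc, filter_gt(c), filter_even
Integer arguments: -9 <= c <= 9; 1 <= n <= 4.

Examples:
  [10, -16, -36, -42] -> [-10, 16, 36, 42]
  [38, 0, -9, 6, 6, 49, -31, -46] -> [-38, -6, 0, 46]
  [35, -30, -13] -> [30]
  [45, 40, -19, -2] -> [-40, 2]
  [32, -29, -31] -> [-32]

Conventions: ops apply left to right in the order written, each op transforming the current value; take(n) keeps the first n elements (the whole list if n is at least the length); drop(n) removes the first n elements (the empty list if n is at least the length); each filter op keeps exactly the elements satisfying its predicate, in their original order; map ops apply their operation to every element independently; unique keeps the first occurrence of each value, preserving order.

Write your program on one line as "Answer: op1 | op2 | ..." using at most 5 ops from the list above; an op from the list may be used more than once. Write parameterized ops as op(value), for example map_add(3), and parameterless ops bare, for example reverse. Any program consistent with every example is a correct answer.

sort_desc | filter_even | unique | map_neg

Check, running the answer program on each example:
  [10, -16, -36, -42] -> [10, -16, -36, -42] -> [10, -16, -36, -42] -> [10, -16, -36, -42] -> [-10, 16, 36, 42]
  [38, 0, -9, 6, 6, 49, -31, -46] -> [49, 38, 6, 6, 0, -9, -31, -46] -> [38, 6, 6, 0, -46] -> [38, 6, 0, -46] -> [-38, -6, 0, 46]
  [35, -30, -13] -> [35, -13, -30] -> [-30] -> [-30] -> [30]
  [45, 40, -19, -2] -> [45, 40, -2, -19] -> [40, -2] -> [40, -2] -> [-40, 2]
  [32, -29, -31] -> [32, -29, -31] -> [32] -> [32] -> [-32]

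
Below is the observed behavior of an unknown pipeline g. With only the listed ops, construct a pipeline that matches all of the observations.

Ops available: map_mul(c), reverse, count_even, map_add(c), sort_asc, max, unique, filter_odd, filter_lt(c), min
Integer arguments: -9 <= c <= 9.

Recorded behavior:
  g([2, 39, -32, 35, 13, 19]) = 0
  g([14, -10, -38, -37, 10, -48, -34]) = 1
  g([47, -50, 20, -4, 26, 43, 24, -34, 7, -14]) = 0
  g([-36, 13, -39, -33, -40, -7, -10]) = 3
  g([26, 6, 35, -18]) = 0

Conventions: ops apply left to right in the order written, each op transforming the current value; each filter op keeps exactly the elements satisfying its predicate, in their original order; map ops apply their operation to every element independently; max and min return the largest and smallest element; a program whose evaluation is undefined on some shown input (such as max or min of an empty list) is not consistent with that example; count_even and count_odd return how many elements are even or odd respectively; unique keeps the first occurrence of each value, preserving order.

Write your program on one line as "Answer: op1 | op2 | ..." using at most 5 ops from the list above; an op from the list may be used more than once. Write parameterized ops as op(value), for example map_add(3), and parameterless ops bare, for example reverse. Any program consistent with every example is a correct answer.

map_add(-3) | reverse | filter_lt(-4) | count_even

Check, running the answer program on each example:
  [2, 39, -32, 35, 13, 19] -> [-1, 36, -35, 32, 10, 16] -> [16, 10, 32, -35, 36, -1] -> [-35] -> 0
  [14, -10, -38, -37, 10, -48, -34] -> [11, -13, -41, -40, 7, -51, -37] -> [-37, -51, 7, -40, -41, -13, 11] -> [-37, -51, -40, -41, -13] -> 1
  [47, -50, 20, -4, 26, 43, 24, -34, 7, -14] -> [44, -53, 17, -7, 23, 40, 21, -37, 4, -17] -> [-17, 4, -37, 21, 40, 23, -7, 17, -53, 44] -> [-17, -37, -7, -53] -> 0
  [-36, 13, -39, -33, -40, -7, -10] -> [-39, 10, -42, -36, -43, -10, -13] -> [-13, -10, -43, -36, -42, 10, -39] -> [-13, -10, -43, -36, -42, -39] -> 3
  [26, 6, 35, -18] -> [23, 3, 32, -21] -> [-21, 32, 3, 23] -> [-21] -> 0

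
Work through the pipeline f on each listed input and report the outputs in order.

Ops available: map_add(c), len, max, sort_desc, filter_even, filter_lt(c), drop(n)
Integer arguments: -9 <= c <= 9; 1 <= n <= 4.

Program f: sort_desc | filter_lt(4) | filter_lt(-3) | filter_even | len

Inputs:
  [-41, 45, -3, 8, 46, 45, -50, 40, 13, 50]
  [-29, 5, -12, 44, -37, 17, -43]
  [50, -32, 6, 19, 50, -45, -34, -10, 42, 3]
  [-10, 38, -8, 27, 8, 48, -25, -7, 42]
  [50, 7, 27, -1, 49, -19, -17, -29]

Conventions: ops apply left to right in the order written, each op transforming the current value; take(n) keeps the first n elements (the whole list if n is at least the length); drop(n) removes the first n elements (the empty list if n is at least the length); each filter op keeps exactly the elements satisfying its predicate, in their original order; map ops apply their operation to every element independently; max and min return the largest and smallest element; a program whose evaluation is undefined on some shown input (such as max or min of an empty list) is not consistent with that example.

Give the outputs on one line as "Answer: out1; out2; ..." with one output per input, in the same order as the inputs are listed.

Execution, op by op:
  [-41, 45, -3, 8, 46, 45, -50, 40, 13, 50] -> [50, 46, 45, 45, 40, 13, 8, -3, -41, -50] -> [-3, -41, -50] -> [-41, -50] -> [-50] -> 1
  [-29, 5, -12, 44, -37, 17, -43] -> [44, 17, 5, -12, -29, -37, -43] -> [-12, -29, -37, -43] -> [-12, -29, -37, -43] -> [-12] -> 1
  [50, -32, 6, 19, 50, -45, -34, -10, 42, 3] -> [50, 50, 42, 19, 6, 3, -10, -32, -34, -45] -> [3, -10, -32, -34, -45] -> [-10, -32, -34, -45] -> [-10, -32, -34] -> 3
  [-10, 38, -8, 27, 8, 48, -25, -7, 42] -> [48, 42, 38, 27, 8, -7, -8, -10, -25] -> [-7, -8, -10, -25] -> [-7, -8, -10, -25] -> [-8, -10] -> 2
  [50, 7, 27, -1, 49, -19, -17, -29] -> [50, 49, 27, 7, -1, -17, -19, -29] -> [-1, -17, -19, -29] -> [-17, -19, -29] -> [] -> 0

1; 1; 3; 2; 0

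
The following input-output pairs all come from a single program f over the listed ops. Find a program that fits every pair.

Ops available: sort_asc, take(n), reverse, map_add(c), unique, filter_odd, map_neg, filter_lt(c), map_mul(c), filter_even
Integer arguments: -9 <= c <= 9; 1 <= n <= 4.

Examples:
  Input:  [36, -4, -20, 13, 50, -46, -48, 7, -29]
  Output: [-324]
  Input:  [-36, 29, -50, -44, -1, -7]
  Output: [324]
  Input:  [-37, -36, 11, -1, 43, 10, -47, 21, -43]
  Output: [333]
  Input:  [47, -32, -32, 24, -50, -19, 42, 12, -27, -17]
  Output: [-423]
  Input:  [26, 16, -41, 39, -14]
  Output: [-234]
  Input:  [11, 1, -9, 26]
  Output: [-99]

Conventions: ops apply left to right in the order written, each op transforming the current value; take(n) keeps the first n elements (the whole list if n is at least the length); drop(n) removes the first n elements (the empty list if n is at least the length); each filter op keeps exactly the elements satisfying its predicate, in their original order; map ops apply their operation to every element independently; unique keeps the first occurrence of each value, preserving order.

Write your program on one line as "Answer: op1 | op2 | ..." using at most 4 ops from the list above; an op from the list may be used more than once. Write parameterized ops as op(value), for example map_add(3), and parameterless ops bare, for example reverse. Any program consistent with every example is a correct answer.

take(3) | take(1) | map_mul(-9)

Check, running the answer program on each example:
  [36, -4, -20, 13, 50, -46, -48, 7, -29] -> [36, -4, -20] -> [36] -> [-324]
  [-36, 29, -50, -44, -1, -7] -> [-36, 29, -50] -> [-36] -> [324]
  [-37, -36, 11, -1, 43, 10, -47, 21, -43] -> [-37, -36, 11] -> [-37] -> [333]
  [47, -32, -32, 24, -50, -19, 42, 12, -27, -17] -> [47, -32, -32] -> [47] -> [-423]
  [26, 16, -41, 39, -14] -> [26, 16, -41] -> [26] -> [-234]
  [11, 1, -9, 26] -> [11, 1, -9] -> [11] -> [-99]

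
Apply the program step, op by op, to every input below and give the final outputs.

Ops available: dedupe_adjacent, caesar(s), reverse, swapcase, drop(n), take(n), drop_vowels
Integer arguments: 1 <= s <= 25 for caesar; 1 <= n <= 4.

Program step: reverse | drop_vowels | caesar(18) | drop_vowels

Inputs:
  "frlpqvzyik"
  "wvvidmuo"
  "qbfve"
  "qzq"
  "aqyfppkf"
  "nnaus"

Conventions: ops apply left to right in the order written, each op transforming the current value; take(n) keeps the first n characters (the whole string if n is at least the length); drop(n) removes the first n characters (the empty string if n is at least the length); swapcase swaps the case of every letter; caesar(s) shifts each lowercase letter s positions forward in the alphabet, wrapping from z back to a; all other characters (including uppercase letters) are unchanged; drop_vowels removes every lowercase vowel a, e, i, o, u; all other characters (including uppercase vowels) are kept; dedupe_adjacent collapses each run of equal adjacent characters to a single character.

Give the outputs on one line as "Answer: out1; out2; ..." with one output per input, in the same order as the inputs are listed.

Execution, op by op:
  "frlpqvzyik" -> "kiyzvqplrf" -> "kyzvqplrf" -> "cqrnihdjx" -> "cqrnhdjx"
  "wvvidmuo" -> "oumdivvw" -> "mdvvw" -> "evnno" -> "vnn"
  "qbfve" -> "evfbq" -> "vfbq" -> "nxti" -> "nxt"
  "qzq" -> "qzq" -> "qzq" -> "iri" -> "r"
  "aqyfppkf" -> "fkppfyqa" -> "fkppfyq" -> "xchhxqi" -> "xchhxq"
  "nnaus" -> "suann" -> "snn" -> "kff" -> "kff"

"cqrnhdjx"; "vnn"; "nxt"; "r"; "xchhxq"; "kff"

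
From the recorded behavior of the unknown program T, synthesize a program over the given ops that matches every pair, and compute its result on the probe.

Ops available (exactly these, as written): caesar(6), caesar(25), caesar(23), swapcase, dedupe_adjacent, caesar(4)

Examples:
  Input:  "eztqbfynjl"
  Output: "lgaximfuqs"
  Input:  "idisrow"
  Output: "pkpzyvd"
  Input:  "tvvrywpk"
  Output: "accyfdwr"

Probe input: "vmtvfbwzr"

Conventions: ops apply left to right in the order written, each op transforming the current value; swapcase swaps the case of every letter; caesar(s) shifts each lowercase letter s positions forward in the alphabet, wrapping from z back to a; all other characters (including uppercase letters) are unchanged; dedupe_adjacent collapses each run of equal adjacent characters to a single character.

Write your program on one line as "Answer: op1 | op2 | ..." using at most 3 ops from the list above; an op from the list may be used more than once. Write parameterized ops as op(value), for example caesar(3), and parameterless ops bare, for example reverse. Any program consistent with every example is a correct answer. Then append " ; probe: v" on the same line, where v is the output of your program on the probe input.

caesar(23) | caesar(4) | caesar(6) ; probe: "ctacmidgy"

Check, running the answer program on each example:
  "eztqbfynjl" -> "bwqnycvkgi" -> "faurcgzokm" -> "lgaximfuqs"
  "idisrow" -> "fafpolt" -> "jejtspx" -> "pkpzyvd"
  "tvvrywpk" -> "qssovtmh" -> "uwwszxql" -> "accyfdwr"
  probe: "vmtvfbwzr" -> "sjqscytwo" -> "wnuwgcxas" -> "ctacmidgy"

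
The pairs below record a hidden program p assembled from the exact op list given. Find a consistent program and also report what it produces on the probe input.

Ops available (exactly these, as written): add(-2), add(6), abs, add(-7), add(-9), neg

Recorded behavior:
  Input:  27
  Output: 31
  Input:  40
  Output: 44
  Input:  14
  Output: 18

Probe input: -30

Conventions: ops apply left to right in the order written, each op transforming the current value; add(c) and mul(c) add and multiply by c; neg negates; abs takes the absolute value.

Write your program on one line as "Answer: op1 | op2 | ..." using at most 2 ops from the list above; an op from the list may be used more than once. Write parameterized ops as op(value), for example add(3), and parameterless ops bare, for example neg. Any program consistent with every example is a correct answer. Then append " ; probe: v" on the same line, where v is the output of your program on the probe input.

add(6) | add(-2) ; probe: -26

Check, running the answer program on each example:
  27 -> 33 -> 31
  40 -> 46 -> 44
  14 -> 20 -> 18
  probe: -30 -> -24 -> -26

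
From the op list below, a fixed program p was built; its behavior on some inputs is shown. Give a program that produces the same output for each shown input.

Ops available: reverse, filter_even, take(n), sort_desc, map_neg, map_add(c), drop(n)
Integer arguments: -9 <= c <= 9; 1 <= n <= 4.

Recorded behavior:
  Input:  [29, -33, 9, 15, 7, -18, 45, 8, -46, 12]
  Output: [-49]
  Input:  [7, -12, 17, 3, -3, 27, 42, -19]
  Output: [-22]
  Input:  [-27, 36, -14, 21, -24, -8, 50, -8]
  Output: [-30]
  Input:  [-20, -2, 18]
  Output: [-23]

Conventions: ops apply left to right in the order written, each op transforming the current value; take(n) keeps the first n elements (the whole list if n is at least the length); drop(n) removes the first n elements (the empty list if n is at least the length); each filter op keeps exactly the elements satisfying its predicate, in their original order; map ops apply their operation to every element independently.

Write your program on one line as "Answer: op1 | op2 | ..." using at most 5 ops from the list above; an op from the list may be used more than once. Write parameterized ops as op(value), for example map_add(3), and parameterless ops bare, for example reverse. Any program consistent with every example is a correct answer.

sort_desc | reverse | map_add(-3) | take(3) | take(1)

Check, running the answer program on each example:
  [29, -33, 9, 15, 7, -18, 45, 8, -46, 12] -> [45, 29, 15, 12, 9, 8, 7, -18, -33, -46] -> [-46, -33, -18, 7, 8, 9, 12, 15, 29, 45] -> [-49, -36, -21, 4, 5, 6, 9, 12, 26, 42] -> [-49, -36, -21] -> [-49]
  [7, -12, 17, 3, -3, 27, 42, -19] -> [42, 27, 17, 7, 3, -3, -12, -19] -> [-19, -12, -3, 3, 7, 17, 27, 42] -> [-22, -15, -6, 0, 4, 14, 24, 39] -> [-22, -15, -6] -> [-22]
  [-27, 36, -14, 21, -24, -8, 50, -8] -> [50, 36, 21, -8, -8, -14, -24, -27] -> [-27, -24, -14, -8, -8, 21, 36, 50] -> [-30, -27, -17, -11, -11, 18, 33, 47] -> [-30, -27, -17] -> [-30]
  [-20, -2, 18] -> [18, -2, -20] -> [-20, -2, 18] -> [-23, -5, 15] -> [-23, -5, 15] -> [-23]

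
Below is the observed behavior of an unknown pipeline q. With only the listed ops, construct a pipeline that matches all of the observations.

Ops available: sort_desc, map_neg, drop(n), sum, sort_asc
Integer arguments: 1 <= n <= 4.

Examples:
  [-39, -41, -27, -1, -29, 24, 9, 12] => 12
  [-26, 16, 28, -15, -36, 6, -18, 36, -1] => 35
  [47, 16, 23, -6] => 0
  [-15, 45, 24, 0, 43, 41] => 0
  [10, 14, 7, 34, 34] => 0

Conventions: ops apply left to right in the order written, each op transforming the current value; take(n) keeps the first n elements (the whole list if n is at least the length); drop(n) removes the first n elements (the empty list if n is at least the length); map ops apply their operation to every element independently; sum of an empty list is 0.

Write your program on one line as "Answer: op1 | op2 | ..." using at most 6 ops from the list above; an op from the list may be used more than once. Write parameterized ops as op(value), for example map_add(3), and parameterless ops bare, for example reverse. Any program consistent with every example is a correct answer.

map_neg | drop(4) | map_neg | drop(3) | sum

Check, running the answer program on each example:
  [-39, -41, -27, -1, -29, 24, 9, 12] -> [39, 41, 27, 1, 29, -24, -9, -12] -> [29, -24, -9, -12] -> [-29, 24, 9, 12] -> [12] -> 12
  [-26, 16, 28, -15, -36, 6, -18, 36, -1] -> [26, -16, -28, 15, 36, -6, 18, -36, 1] -> [36, -6, 18, -36, 1] -> [-36, 6, -18, 36, -1] -> [36, -1] -> 35
  [47, 16, 23, -6] -> [-47, -16, -23, 6] -> [] -> [] -> [] -> 0
  [-15, 45, 24, 0, 43, 41] -> [15, -45, -24, 0, -43, -41] -> [-43, -41] -> [43, 41] -> [] -> 0
  [10, 14, 7, 34, 34] -> [-10, -14, -7, -34, -34] -> [-34] -> [34] -> [] -> 0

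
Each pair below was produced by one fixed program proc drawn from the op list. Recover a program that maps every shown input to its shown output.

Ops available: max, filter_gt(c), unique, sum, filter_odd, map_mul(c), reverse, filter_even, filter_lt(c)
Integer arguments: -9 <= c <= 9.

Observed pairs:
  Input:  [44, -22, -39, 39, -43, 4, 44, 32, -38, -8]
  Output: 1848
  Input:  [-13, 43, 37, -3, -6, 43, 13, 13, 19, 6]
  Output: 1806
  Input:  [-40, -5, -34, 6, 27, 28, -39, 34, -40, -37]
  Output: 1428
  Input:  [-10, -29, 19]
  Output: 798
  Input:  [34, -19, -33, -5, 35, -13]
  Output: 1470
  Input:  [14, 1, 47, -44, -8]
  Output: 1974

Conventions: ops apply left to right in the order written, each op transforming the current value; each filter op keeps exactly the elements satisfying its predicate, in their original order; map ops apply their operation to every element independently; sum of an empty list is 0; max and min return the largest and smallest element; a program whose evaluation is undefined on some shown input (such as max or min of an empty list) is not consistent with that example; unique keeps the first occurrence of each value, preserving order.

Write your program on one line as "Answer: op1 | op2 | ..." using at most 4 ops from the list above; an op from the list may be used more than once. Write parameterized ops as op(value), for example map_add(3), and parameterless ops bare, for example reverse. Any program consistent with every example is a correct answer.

unique | map_mul(6) | map_mul(7) | max

Check, running the answer program on each example:
  [44, -22, -39, 39, -43, 4, 44, 32, -38, -8] -> [44, -22, -39, 39, -43, 4, 32, -38, -8] -> [264, -132, -234, 234, -258, 24, 192, -228, -48] -> [1848, -924, -1638, 1638, -1806, 168, 1344, -1596, -336] -> 1848
  [-13, 43, 37, -3, -6, 43, 13, 13, 19, 6] -> [-13, 43, 37, -3, -6, 13, 19, 6] -> [-78, 258, 222, -18, -36, 78, 114, 36] -> [-546, 1806, 1554, -126, -252, 546, 798, 252] -> 1806
  [-40, -5, -34, 6, 27, 28, -39, 34, -40, -37] -> [-40, -5, -34, 6, 27, 28, -39, 34, -37] -> [-240, -30, -204, 36, 162, 168, -234, 204, -222] -> [-1680, -210, -1428, 252, 1134, 1176, -1638, 1428, -1554] -> 1428
  [-10, -29, 19] -> [-10, -29, 19] -> [-60, -174, 114] -> [-420, -1218, 798] -> 798
  [34, -19, -33, -5, 35, -13] -> [34, -19, -33, -5, 35, -13] -> [204, -114, -198, -30, 210, -78] -> [1428, -798, -1386, -210, 1470, -546] -> 1470
  [14, 1, 47, -44, -8] -> [14, 1, 47, -44, -8] -> [84, 6, 282, -264, -48] -> [588, 42, 1974, -1848, -336] -> 1974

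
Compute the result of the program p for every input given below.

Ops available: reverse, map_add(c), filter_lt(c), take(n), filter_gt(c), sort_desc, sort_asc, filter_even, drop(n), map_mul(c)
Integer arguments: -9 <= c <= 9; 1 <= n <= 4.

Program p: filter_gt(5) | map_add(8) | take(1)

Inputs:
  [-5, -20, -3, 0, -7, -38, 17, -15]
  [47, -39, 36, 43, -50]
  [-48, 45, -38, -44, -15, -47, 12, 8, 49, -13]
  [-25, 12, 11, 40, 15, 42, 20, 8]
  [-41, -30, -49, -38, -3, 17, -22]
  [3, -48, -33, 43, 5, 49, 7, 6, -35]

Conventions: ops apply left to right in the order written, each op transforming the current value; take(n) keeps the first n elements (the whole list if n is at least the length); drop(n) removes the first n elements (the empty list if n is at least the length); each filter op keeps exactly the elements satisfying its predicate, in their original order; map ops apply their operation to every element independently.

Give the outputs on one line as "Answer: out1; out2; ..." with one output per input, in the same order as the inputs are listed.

[25]; [55]; [53]; [20]; [25]; [51]

Execution, op by op:
  [-5, -20, -3, 0, -7, -38, 17, -15] -> [17] -> [25] -> [25]
  [47, -39, 36, 43, -50] -> [47, 36, 43] -> [55, 44, 51] -> [55]
  [-48, 45, -38, -44, -15, -47, 12, 8, 49, -13] -> [45, 12, 8, 49] -> [53, 20, 16, 57] -> [53]
  [-25, 12, 11, 40, 15, 42, 20, 8] -> [12, 11, 40, 15, 42, 20, 8] -> [20, 19, 48, 23, 50, 28, 16] -> [20]
  [-41, -30, -49, -38, -3, 17, -22] -> [17] -> [25] -> [25]
  [3, -48, -33, 43, 5, 49, 7, 6, -35] -> [43, 49, 7, 6] -> [51, 57, 15, 14] -> [51]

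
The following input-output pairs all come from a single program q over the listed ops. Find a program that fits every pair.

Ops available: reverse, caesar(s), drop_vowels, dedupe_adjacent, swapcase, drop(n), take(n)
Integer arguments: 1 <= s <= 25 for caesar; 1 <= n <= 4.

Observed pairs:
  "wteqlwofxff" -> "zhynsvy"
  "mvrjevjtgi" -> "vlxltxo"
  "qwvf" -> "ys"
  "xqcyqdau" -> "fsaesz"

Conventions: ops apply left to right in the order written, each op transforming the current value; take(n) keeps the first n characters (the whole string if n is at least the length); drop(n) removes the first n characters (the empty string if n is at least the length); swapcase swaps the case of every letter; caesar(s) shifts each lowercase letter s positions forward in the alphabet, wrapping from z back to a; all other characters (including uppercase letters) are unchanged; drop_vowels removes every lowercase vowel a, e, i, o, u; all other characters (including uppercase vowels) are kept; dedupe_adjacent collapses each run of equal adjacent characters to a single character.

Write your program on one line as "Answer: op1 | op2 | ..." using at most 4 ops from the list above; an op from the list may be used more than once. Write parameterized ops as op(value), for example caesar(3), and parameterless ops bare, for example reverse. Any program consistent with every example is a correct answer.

reverse | drop(2) | drop_vowels | caesar(2)

Check, running the answer program on each example:
  "wteqlwofxff" -> "ffxfowlqetw" -> "xfowlqetw" -> "xfwlqtw" -> "zhynsvy"
  "mvrjevjtgi" -> "igtjvejrvm" -> "tjvejrvm" -> "tjvjrvm" -> "vlxltxo"
  "qwvf" -> "fvwq" -> "wq" -> "wq" -> "ys"
  "xqcyqdau" -> "uadqycqx" -> "dqycqx" -> "dqycqx" -> "fsaesz"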